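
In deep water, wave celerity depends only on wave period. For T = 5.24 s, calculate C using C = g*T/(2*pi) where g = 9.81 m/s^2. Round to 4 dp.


We use the deep-water celerity formula:
C = g * T / (2 * pi)
C = 9.81 * 5.24 / (2 * 3.14159...)
C = 51.404400 / 6.283185
C = 8.1813 m/s

8.1813


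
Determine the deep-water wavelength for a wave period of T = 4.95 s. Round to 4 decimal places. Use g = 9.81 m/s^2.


L0 = g * T^2 / (2 * pi)
L0 = 9.81 * 4.95^2 / (2 * pi)
L0 = 9.81 * 24.5025 / 6.28319
L0 = 240.3695 / 6.28319
L0 = 38.2560 m

38.2560


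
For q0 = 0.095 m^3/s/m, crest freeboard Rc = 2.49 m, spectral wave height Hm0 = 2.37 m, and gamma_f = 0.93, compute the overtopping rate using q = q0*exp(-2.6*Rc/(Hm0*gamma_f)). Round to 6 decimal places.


q = q0 * exp(-2.6 * Rc / (Hm0 * gamma_f))
Exponent = -2.6 * 2.49 / (2.37 * 0.93)
= -2.6 * 2.49 / 2.2041
= -2.937253
exp(-2.937253) = 0.053011
q = 0.095 * 0.053011
q = 0.005036 m^3/s/m

0.005036


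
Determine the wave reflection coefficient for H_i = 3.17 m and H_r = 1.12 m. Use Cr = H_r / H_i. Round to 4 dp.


Cr = H_r / H_i
Cr = 1.12 / 3.17
Cr = 0.3533

0.3533


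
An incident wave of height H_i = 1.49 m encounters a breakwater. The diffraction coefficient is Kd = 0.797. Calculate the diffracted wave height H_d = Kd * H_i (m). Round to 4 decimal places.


H_d = Kd * H_i
H_d = 0.797 * 1.49
H_d = 1.1875 m

1.1875


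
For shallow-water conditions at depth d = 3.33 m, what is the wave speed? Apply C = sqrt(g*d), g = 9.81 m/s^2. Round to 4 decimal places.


Using the shallow-water approximation:
C = sqrt(g * d) = sqrt(9.81 * 3.33)
C = sqrt(32.6673)
C = 5.7155 m/s

5.7155


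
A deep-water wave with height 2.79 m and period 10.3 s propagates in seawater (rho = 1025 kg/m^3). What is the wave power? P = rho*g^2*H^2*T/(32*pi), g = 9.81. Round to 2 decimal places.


P = rho * g^2 * H^2 * T / (32 * pi)
P = 1025 * 9.81^2 * 2.79^2 * 10.3 / (32 * pi)
P = 1025 * 96.2361 * 7.7841 * 10.3 / 100.53096
P = 78669.73 W/m

78669.73


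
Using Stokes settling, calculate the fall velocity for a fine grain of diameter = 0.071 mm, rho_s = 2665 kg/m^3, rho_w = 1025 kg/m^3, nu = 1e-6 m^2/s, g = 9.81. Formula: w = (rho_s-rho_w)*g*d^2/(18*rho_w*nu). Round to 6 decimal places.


w = (rho_s - rho_w) * g * d^2 / (18 * rho_w * nu)
d = 0.071 mm = 0.000071 m
rho_s - rho_w = 2665 - 1025 = 1640
Numerator = 1640 * 9.81 * (0.000071)^2 = 0.000081101624
Denominator = 18 * 1025 * 1e-6 = 0.018450
w = 0.004396 m/s

0.004396


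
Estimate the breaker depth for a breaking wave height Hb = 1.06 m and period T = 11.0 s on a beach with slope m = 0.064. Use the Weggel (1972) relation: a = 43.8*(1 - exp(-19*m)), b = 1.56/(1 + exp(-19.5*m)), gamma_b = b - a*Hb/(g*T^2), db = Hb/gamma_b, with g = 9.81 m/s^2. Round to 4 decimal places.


a = 43.8 * (1 - exp(-19 * m))
exp(-19 * 0.064) = exp(-1.2160) = 0.296413
a = 43.8 * (1 - 0.296413) = 30.817091
b = 1.56 / (1 + exp(-19.5 * m))
exp(-19.5 * 0.064) = exp(-1.2480) = 0.287078
b = 1.56 / (1 + 0.287078) = 1.212047
Hb / (g * T^2) = 1.06 / (9.81 * 11.0^2) = 1.06 / 1187.0100 = 0.00089300
gamma_b = b - a * Hb/(g*T^2) = 1.212047 - 30.817091 * 0.00089300 = 1.184528
db = Hb / gamma_b = 1.06 / 1.184528
db = 0.8949 m

0.8949


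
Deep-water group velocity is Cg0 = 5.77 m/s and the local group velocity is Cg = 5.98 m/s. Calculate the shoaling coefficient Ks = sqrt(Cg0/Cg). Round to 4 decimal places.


Ks = sqrt(Cg0 / Cg)
Ks = sqrt(5.77 / 5.98)
Ks = sqrt(0.9649)
Ks = 0.9823

0.9823


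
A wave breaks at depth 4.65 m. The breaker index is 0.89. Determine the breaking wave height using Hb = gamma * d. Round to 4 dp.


Hb = gamma * d
Hb = 0.89 * 4.65
Hb = 4.1385 m

4.1385


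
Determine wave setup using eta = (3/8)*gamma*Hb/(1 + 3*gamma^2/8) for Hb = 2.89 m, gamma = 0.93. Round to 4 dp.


eta = (3/8) * gamma * Hb / (1 + 3*gamma^2/8)
Numerator = (3/8) * 0.93 * 2.89 = 1.007888
Denominator = 1 + 3*0.93^2/8 = 1 + 0.324338 = 1.324338
eta = 1.007888 / 1.324338
eta = 0.7611 m

0.7611


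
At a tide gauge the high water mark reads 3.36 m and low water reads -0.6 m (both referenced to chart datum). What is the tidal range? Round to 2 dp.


Tidal range = High water - Low water
Tidal range = 3.36 - (-0.6)
Tidal range = 3.96 m

3.96


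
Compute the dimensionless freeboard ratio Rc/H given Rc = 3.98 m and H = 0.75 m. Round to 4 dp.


Relative freeboard = Rc / H
= 3.98 / 0.75
= 5.3067

5.3067


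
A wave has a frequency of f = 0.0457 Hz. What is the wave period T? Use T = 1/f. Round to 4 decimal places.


T = 1 / f
T = 1 / 0.0457
T = 21.8818 s

21.8818


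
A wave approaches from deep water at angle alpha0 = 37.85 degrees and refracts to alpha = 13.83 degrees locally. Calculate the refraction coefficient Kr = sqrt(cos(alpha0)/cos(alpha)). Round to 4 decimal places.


Kr = sqrt(cos(alpha0) / cos(alpha))
cos(37.85) = 0.789620
cos(13.83) = 0.971009
Kr = sqrt(0.789620 / 0.971009)
Kr = sqrt(0.813195)
Kr = 0.9018

0.9018


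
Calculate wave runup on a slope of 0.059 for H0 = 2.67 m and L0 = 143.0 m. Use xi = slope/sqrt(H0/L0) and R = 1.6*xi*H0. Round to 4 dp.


xi = slope / sqrt(H0/L0)
H0/L0 = 2.67/143.0 = 0.018671
sqrt(0.018671) = 0.136643
xi = 0.059 / 0.136643 = 0.431782
R = 1.6 * xi * H0 = 1.6 * 0.431782 * 2.67
R = 1.8446 m

1.8446


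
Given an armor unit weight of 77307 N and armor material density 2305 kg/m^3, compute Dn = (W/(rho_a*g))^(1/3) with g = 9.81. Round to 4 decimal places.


V = W / (rho_a * g)
V = 77307 / (2305 * 9.81)
V = 77307 / 22612.05
V = 3.418841 m^3
Dn = V^(1/3) = 3.418841^(1/3)
Dn = 1.5065 m

1.5065


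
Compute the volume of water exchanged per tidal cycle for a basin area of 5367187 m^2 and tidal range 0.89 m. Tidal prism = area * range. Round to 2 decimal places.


Tidal prism = Area * Tidal range
P = 5367187 * 0.89
P = 4776796.43 m^3

4776796.43


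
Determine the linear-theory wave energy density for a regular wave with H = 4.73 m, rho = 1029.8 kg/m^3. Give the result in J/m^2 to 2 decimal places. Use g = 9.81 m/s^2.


E = (1/8) * rho * g * H^2
E = (1/8) * 1029.8 * 9.81 * 4.73^2
E = 0.125 * 1029.8 * 9.81 * 22.3729
E = 28252.32 J/m^2

28252.32


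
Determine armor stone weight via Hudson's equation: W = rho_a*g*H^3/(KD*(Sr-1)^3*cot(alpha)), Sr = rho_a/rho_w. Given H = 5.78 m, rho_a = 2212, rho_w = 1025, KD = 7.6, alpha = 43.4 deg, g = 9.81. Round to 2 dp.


Sr = rho_a / rho_w = 2212 / 1025 = 2.158049
(Sr - 1) = 1.158049
(Sr - 1)^3 = 1.553033
cot(43.4) = 1 / tan(43.4) = 1 / 0.945653 = 1.057470
Numerator = 2212 * 9.81 * 5.78^3 = 4190227.9102
Denominator = 7.6 * 1.553033 * 1.057470 = 12.481373
W = 4190227.9102 / 12.481373
W = 335718.51 N

335718.51


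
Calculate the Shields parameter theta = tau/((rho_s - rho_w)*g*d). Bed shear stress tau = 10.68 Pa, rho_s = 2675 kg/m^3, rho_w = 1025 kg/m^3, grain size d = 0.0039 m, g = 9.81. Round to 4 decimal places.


theta = tau / ((rho_s - rho_w) * g * d)
rho_s - rho_w = 2675 - 1025 = 1650
Denominator = 1650 * 9.81 * 0.0039 = 63.127350
theta = 10.68 / 63.127350
theta = 0.1692

0.1692


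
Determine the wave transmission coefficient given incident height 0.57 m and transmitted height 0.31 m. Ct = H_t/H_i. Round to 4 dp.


Ct = H_t / H_i
Ct = 0.31 / 0.57
Ct = 0.5439

0.5439


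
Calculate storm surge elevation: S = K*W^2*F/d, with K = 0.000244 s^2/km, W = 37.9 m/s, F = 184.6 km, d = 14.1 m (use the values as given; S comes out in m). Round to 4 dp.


S = K * W^2 * F / d
W^2 = 37.9^2 = 1436.41
S = 0.000244 * 1436.41 * 184.6 / 14.1
Numerator = 0.000244 * 1436.41 * 184.6 = 64.699354
S = 64.699354 / 14.1 = 4.5886 m

4.5886


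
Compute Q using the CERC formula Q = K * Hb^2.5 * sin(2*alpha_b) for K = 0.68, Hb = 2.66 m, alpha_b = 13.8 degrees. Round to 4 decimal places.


Q = K * Hb^2.5 * sin(2 * alpha_b)
Hb^2.5 = 2.66^2.5 = 11.539954
sin(2 * 13.8) = sin(27.6) = 0.463296
Q = 0.68 * 11.539954 * 0.463296
Q = 3.6356 m^3/s

3.6356


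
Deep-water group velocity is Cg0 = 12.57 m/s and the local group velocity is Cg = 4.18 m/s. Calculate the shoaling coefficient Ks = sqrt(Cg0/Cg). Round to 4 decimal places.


Ks = sqrt(Cg0 / Cg)
Ks = sqrt(12.57 / 4.18)
Ks = sqrt(3.0072)
Ks = 1.7341

1.7341


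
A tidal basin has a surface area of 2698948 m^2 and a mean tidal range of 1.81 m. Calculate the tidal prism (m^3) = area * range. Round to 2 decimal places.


Tidal prism = Area * Tidal range
P = 2698948 * 1.81
P = 4885095.88 m^3

4885095.88


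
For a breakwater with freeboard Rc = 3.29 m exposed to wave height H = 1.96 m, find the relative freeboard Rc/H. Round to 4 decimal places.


Relative freeboard = Rc / H
= 3.29 / 1.96
= 1.6786

1.6786


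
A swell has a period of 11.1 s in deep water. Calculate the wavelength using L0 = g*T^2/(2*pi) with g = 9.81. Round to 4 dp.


L0 = g * T^2 / (2 * pi)
L0 = 9.81 * 11.1^2 / (2 * pi)
L0 = 9.81 * 123.2100 / 6.28319
L0 = 1208.6901 / 6.28319
L0 = 192.3690 m

192.3690


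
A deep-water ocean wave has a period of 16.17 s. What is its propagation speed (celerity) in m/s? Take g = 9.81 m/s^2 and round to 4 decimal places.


We use the deep-water celerity formula:
C = g * T / (2 * pi)
C = 9.81 * 16.17 / (2 * 3.14159...)
C = 158.627700 / 6.283185
C = 25.2464 m/s

25.2464


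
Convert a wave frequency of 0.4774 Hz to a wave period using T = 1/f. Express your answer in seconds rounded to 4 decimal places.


T = 1 / f
T = 1 / 0.4774
T = 2.0947 s

2.0947


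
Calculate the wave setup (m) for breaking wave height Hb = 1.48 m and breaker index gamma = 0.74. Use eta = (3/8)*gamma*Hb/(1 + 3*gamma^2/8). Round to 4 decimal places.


eta = (3/8) * gamma * Hb / (1 + 3*gamma^2/8)
Numerator = (3/8) * 0.74 * 1.48 = 0.410700
Denominator = 1 + 3*0.74^2/8 = 1 + 0.205350 = 1.205350
eta = 0.410700 / 1.205350
eta = 0.3407 m

0.3407


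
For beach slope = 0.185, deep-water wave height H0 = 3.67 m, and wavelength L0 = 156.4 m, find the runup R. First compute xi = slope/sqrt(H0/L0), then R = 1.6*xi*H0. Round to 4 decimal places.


xi = slope / sqrt(H0/L0)
H0/L0 = 3.67/156.4 = 0.023465
sqrt(0.023465) = 0.153184
xi = 0.185 / 0.153184 = 1.207694
R = 1.6 * xi * H0 = 1.6 * 1.207694 * 3.67
R = 7.0916 m

7.0916


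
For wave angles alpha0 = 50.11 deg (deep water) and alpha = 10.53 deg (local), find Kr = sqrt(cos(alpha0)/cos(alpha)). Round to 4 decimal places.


Kr = sqrt(cos(alpha0) / cos(alpha))
cos(50.11) = 0.641316
cos(10.53) = 0.983159
Kr = sqrt(0.641316 / 0.983159)
Kr = sqrt(0.652301)
Kr = 0.8077

0.8077


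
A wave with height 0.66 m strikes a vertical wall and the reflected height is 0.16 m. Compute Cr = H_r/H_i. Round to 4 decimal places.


Cr = H_r / H_i
Cr = 0.16 / 0.66
Cr = 0.2424

0.2424


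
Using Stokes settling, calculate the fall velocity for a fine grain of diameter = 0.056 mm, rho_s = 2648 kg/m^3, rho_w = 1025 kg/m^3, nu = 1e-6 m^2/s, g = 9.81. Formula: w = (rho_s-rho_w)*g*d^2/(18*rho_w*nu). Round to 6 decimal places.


w = (rho_s - rho_w) * g * d^2 / (18 * rho_w * nu)
d = 0.056 mm = 0.000056 m
rho_s - rho_w = 2648 - 1025 = 1623
Numerator = 1623 * 9.81 * (0.000056)^2 = 0.000049930232
Denominator = 18 * 1025 * 1e-6 = 0.018450
w = 0.002706 m/s

0.002706


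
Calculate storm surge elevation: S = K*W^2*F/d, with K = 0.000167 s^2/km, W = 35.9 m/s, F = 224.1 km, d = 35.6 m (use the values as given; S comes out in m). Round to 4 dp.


S = K * W^2 * F / d
W^2 = 35.9^2 = 1288.81
S = 0.000167 * 1288.81 * 224.1 / 35.6
Numerator = 0.000167 * 1288.81 * 224.1 = 48.233328
S = 48.233328 / 35.6 = 1.3549 m

1.3549


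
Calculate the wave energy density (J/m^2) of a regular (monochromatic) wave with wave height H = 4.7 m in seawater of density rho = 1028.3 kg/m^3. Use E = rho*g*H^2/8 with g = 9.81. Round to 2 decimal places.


E = (1/8) * rho * g * H^2
E = (1/8) * 1028.3 * 9.81 * 4.7^2
E = 0.125 * 1028.3 * 9.81 * 22.0900
E = 27854.45 J/m^2

27854.45


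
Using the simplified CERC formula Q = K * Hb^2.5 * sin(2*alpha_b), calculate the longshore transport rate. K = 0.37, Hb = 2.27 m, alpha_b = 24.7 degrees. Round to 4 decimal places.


Q = K * Hb^2.5 * sin(2 * alpha_b)
Hb^2.5 = 2.27^2.5 = 7.763627
sin(2 * 24.7) = sin(49.4) = 0.759271
Q = 0.37 * 7.763627 * 0.759271
Q = 2.1810 m^3/s

2.1810


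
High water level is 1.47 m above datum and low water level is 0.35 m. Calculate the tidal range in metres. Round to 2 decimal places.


Tidal range = High water - Low water
Tidal range = 1.47 - (0.35)
Tidal range = 1.12 m

1.12


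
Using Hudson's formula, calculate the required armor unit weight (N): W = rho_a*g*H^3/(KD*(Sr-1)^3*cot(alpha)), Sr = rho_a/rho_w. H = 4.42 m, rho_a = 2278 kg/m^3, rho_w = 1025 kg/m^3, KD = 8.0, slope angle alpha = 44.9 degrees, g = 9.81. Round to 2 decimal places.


Sr = rho_a / rho_w = 2278 / 1025 = 2.222439
(Sr - 1) = 1.222439
(Sr - 1)^3 = 1.826761
cot(44.9) = 1 / tan(44.9) = 1 / 0.996515 = 1.003497
Numerator = 2278 * 9.81 * 4.42^3 = 1929698.8373
Denominator = 8.0 * 1.826761 * 1.003497 = 14.665186
W = 1929698.8373 / 14.665186
W = 131583.66 N

131583.66


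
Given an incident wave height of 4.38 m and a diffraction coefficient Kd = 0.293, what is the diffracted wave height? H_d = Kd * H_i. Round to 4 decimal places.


H_d = Kd * H_i
H_d = 0.293 * 4.38
H_d = 1.2833 m

1.2833


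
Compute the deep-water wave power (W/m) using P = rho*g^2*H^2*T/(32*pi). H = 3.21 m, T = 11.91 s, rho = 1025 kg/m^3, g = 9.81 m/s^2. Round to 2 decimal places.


P = rho * g^2 * H^2 * T / (32 * pi)
P = 1025 * 9.81^2 * 3.21^2 * 11.91 / (32 * pi)
P = 1025 * 96.2361 * 10.3041 * 11.91 / 100.53096
P = 120415.91 W/m

120415.91


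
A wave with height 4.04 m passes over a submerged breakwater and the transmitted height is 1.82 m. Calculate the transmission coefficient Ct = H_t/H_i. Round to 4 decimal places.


Ct = H_t / H_i
Ct = 1.82 / 4.04
Ct = 0.4505

0.4505


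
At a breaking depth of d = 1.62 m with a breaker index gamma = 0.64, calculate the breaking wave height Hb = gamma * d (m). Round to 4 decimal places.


Hb = gamma * d
Hb = 0.64 * 1.62
Hb = 1.0368 m

1.0368


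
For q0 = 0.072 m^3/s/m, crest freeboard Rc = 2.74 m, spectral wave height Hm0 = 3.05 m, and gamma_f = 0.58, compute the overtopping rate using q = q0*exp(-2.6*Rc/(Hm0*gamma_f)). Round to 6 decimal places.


q = q0 * exp(-2.6 * Rc / (Hm0 * gamma_f))
Exponent = -2.6 * 2.74 / (3.05 * 0.58)
= -2.6 * 2.74 / 1.7690
= -4.027134
exp(-4.027134) = 0.017825
q = 0.072 * 0.017825
q = 0.001283 m^3/s/m

0.001283


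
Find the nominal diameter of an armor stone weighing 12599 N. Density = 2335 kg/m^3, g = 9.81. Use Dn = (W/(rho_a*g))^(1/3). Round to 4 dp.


V = W / (rho_a * g)
V = 12599 / (2335 * 9.81)
V = 12599 / 22906.35
V = 0.550022 m^3
Dn = V^(1/3) = 0.550022^(1/3)
Dn = 0.8193 m

0.8193


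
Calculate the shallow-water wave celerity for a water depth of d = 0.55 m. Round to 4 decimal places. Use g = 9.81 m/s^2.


Using the shallow-water approximation:
C = sqrt(g * d) = sqrt(9.81 * 0.55)
C = sqrt(5.3955)
C = 2.3228 m/s

2.3228


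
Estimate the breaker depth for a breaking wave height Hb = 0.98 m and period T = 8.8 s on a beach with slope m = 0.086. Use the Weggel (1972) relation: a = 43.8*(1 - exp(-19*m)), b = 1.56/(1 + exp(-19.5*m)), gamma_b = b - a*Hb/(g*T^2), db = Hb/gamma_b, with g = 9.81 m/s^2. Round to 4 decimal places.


a = 43.8 * (1 - exp(-19 * m))
exp(-19 * 0.086) = exp(-1.6340) = 0.195147
a = 43.8 * (1 - 0.195147) = 35.252543
b = 1.56 / (1 + exp(-19.5 * m))
exp(-19.5 * 0.086) = exp(-1.6770) = 0.186934
b = 1.56 / (1 + 0.186934) = 1.314311
Hb / (g * T^2) = 0.98 / (9.81 * 8.8^2) = 0.98 / 759.6864 = 0.00129001
gamma_b = b - a * Hb/(g*T^2) = 1.314311 - 35.252543 * 0.00129001 = 1.268835
db = Hb / gamma_b = 0.98 / 1.268835
db = 0.7724 m

0.7724


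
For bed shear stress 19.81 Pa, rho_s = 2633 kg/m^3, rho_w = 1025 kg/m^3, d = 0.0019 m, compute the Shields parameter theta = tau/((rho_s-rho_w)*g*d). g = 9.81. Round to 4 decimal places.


theta = tau / ((rho_s - rho_w) * g * d)
rho_s - rho_w = 2633 - 1025 = 1608
Denominator = 1608 * 9.81 * 0.0019 = 29.971512
theta = 19.81 / 29.971512
theta = 0.6610

0.6610


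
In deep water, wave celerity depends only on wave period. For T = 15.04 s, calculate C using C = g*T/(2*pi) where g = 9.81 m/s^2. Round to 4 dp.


We use the deep-water celerity formula:
C = g * T / (2 * pi)
C = 9.81 * 15.04 / (2 * 3.14159...)
C = 147.542400 / 6.283185
C = 23.4821 m/s

23.4821


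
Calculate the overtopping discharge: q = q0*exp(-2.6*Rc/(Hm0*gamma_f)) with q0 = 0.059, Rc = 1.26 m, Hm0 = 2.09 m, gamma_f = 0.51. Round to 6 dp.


q = q0 * exp(-2.6 * Rc / (Hm0 * gamma_f))
Exponent = -2.6 * 1.26 / (2.09 * 0.51)
= -2.6 * 1.26 / 1.0659
= -3.073459
exp(-3.073459) = 0.046261
q = 0.059 * 0.046261
q = 0.002729 m^3/s/m

0.002729


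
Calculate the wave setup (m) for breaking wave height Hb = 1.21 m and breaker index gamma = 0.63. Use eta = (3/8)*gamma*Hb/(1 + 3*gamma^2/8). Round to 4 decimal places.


eta = (3/8) * gamma * Hb / (1 + 3*gamma^2/8)
Numerator = (3/8) * 0.63 * 1.21 = 0.285863
Denominator = 1 + 3*0.63^2/8 = 1 + 0.148838 = 1.148838
eta = 0.285863 / 1.148838
eta = 0.2488 m

0.2488


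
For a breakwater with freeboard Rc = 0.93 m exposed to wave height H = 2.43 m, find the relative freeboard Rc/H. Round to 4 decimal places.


Relative freeboard = Rc / H
= 0.93 / 2.43
= 0.3827

0.3827


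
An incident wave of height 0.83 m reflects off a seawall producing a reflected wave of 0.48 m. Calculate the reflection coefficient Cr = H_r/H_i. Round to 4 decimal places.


Cr = H_r / H_i
Cr = 0.48 / 0.83
Cr = 0.5783

0.5783


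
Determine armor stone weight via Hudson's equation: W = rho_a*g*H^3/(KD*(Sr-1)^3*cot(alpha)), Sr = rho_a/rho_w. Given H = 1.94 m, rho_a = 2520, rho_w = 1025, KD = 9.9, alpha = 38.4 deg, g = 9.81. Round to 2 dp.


Sr = rho_a / rho_w = 2520 / 1025 = 2.458537
(Sr - 1) = 1.458537
(Sr - 1)^3 = 3.102787
cot(38.4) = 1 / tan(38.4) = 1 / 0.792590 = 1.261686
Numerator = 2520 * 9.81 * 1.94^3 = 180498.9741
Denominator = 9.9 * 3.102787 * 1.261686 = 38.755957
W = 180498.9741 / 38.755957
W = 4657.32 N

4657.32


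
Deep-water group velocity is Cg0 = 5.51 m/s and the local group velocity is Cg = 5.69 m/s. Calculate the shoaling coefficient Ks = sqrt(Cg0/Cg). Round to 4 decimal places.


Ks = sqrt(Cg0 / Cg)
Ks = sqrt(5.51 / 5.69)
Ks = sqrt(0.9684)
Ks = 0.9841

0.9841


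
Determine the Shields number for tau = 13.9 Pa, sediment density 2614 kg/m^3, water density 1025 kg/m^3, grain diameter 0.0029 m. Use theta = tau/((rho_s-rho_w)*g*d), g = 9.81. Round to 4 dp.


theta = tau / ((rho_s - rho_w) * g * d)
rho_s - rho_w = 2614 - 1025 = 1589
Denominator = 1589 * 9.81 * 0.0029 = 45.205461
theta = 13.9 / 45.205461
theta = 0.3075

0.3075


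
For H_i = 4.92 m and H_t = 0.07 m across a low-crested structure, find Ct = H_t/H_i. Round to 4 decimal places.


Ct = H_t / H_i
Ct = 0.07 / 4.92
Ct = 0.0142

0.0142


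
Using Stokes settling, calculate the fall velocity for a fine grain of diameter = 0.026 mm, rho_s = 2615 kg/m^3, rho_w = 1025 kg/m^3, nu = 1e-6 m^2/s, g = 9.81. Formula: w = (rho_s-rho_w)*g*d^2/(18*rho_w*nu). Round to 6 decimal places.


w = (rho_s - rho_w) * g * d^2 / (18 * rho_w * nu)
d = 0.026 mm = 0.000026 m
rho_s - rho_w = 2615 - 1025 = 1590
Numerator = 1590 * 9.81 * (0.000026)^2 = 0.000010544180
Denominator = 18 * 1025 * 1e-6 = 0.018450
w = 0.000572 m/s

0.000572


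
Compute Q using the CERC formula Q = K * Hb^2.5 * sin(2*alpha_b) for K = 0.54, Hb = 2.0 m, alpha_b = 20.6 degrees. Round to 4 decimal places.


Q = K * Hb^2.5 * sin(2 * alpha_b)
Hb^2.5 = 2.0^2.5 = 5.656854
sin(2 * 20.6) = sin(41.2) = 0.658689
Q = 0.54 * 5.656854 * 0.658689
Q = 2.0121 m^3/s

2.0121


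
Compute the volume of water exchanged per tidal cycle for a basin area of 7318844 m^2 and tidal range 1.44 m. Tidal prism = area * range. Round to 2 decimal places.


Tidal prism = Area * Tidal range
P = 7318844 * 1.44
P = 10539135.36 m^3

10539135.36


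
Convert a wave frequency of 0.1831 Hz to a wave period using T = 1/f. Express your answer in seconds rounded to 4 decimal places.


T = 1 / f
T = 1 / 0.1831
T = 5.4615 s

5.4615


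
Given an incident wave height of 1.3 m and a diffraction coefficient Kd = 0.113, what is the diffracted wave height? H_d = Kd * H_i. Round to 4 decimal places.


H_d = Kd * H_i
H_d = 0.113 * 1.3
H_d = 0.1469 m

0.1469


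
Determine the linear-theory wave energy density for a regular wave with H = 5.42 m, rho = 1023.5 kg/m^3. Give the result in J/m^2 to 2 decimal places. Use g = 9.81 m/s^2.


E = (1/8) * rho * g * H^2
E = (1/8) * 1023.5 * 9.81 * 5.42^2
E = 0.125 * 1023.5 * 9.81 * 29.3764
E = 36869.35 J/m^2

36869.35


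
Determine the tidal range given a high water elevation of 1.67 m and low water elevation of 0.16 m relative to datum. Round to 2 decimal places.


Tidal range = High water - Low water
Tidal range = 1.67 - (0.16)
Tidal range = 1.51 m

1.51


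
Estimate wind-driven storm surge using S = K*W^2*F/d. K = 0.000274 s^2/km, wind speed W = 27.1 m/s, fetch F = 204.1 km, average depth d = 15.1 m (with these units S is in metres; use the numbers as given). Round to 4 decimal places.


S = K * W^2 * F / d
W^2 = 27.1^2 = 734.41
S = 0.000274 * 734.41 * 204.1 / 15.1
Numerator = 0.000274 * 734.41 * 204.1 = 41.070704
S = 41.070704 / 15.1 = 2.7199 m

2.7199


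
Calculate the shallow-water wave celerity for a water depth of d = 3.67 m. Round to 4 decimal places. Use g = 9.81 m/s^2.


Using the shallow-water approximation:
C = sqrt(g * d) = sqrt(9.81 * 3.67)
C = sqrt(36.0027)
C = 6.0002 m/s

6.0002


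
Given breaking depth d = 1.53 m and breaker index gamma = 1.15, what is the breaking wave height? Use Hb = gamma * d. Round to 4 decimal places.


Hb = gamma * d
Hb = 1.15 * 1.53
Hb = 1.7595 m

1.7595


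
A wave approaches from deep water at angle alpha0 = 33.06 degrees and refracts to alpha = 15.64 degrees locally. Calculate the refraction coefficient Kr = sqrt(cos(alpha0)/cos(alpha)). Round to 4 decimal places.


Kr = sqrt(cos(alpha0) / cos(alpha))
cos(33.06) = 0.838100
cos(15.64) = 0.962975
Kr = sqrt(0.838100 / 0.962975)
Kr = sqrt(0.870324)
Kr = 0.9329

0.9329


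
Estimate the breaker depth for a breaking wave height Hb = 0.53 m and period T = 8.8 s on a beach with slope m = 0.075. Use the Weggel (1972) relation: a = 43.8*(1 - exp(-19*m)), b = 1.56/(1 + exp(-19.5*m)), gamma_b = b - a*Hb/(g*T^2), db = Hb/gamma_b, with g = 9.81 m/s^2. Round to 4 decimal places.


a = 43.8 * (1 - exp(-19 * m))
exp(-19 * 0.075) = exp(-1.4250) = 0.240508
a = 43.8 * (1 - 0.240508) = 33.265729
b = 1.56 / (1 + exp(-19.5 * m))
exp(-19.5 * 0.075) = exp(-1.4625) = 0.231656
b = 1.56 / (1 + 0.231656) = 1.266587
Hb / (g * T^2) = 0.53 / (9.81 * 8.8^2) = 0.53 / 759.6864 = 0.00069766
gamma_b = b - a * Hb/(g*T^2) = 1.266587 - 33.265729 * 0.00069766 = 1.243379
db = Hb / gamma_b = 0.53 / 1.243379
db = 0.4263 m

0.4263


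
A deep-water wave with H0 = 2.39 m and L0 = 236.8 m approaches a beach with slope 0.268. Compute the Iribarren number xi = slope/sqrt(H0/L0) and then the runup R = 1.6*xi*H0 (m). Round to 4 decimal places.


xi = slope / sqrt(H0/L0)
H0/L0 = 2.39/236.8 = 0.010093
sqrt(0.010093) = 0.100463
xi = 0.268 / 0.100463 = 2.667637
R = 1.6 * xi * H0 = 1.6 * 2.667637 * 2.39
R = 10.2010 m

10.2010


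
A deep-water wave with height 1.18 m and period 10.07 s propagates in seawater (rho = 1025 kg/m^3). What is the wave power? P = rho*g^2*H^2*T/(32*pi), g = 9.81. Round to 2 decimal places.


P = rho * g^2 * H^2 * T / (32 * pi)
P = 1025 * 9.81^2 * 1.18^2 * 10.07 / (32 * pi)
P = 1025 * 96.2361 * 1.3924 * 10.07 / 100.53096
P = 13758.01 W/m

13758.01


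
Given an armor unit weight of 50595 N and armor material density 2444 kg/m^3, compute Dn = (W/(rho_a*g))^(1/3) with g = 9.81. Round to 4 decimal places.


V = W / (rho_a * g)
V = 50595 / (2444 * 9.81)
V = 50595 / 23975.64
V = 2.110267 m^3
Dn = V^(1/3) = 2.110267^(1/3)
Dn = 1.2827 m

1.2827


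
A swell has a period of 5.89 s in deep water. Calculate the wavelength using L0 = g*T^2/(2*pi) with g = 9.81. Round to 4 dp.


L0 = g * T^2 / (2 * pi)
L0 = 9.81 * 5.89^2 / (2 * pi)
L0 = 9.81 * 34.6921 / 6.28319
L0 = 340.3295 / 6.28319
L0 = 54.1651 m

54.1651


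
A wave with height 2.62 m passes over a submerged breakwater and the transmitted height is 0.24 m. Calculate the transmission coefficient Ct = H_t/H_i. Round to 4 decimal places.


Ct = H_t / H_i
Ct = 0.24 / 2.62
Ct = 0.0916

0.0916


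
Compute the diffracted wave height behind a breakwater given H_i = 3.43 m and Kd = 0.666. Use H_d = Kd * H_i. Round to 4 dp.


H_d = Kd * H_i
H_d = 0.666 * 3.43
H_d = 2.2844 m

2.2844


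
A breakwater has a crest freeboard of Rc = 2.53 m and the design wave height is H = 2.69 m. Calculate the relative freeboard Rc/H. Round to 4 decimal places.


Relative freeboard = Rc / H
= 2.53 / 2.69
= 0.9405

0.9405


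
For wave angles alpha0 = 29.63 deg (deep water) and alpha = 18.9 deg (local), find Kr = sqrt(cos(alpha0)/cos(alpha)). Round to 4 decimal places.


Kr = sqrt(cos(alpha0) / cos(alpha))
cos(29.63) = 0.869236
cos(18.9) = 0.946085
Kr = sqrt(0.869236 / 0.946085)
Kr = sqrt(0.918771)
Kr = 0.9585

0.9585


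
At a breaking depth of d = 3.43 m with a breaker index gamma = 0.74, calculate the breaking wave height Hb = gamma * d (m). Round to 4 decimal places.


Hb = gamma * d
Hb = 0.74 * 3.43
Hb = 2.5382 m

2.5382


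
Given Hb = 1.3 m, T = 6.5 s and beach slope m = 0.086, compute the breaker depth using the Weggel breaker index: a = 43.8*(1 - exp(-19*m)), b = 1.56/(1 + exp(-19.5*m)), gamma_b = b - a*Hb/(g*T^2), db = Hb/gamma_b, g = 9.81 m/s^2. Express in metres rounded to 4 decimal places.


a = 43.8 * (1 - exp(-19 * m))
exp(-19 * 0.086) = exp(-1.6340) = 0.195147
a = 43.8 * (1 - 0.195147) = 35.252543
b = 1.56 / (1 + exp(-19.5 * m))
exp(-19.5 * 0.086) = exp(-1.6770) = 0.186934
b = 1.56 / (1 + 0.186934) = 1.314311
Hb / (g * T^2) = 1.3 / (9.81 * 6.5^2) = 1.3 / 414.4725 = 0.00313652
gamma_b = b - a * Hb/(g*T^2) = 1.314311 - 35.252543 * 0.00313652 = 1.203741
db = Hb / gamma_b = 1.3 / 1.203741
db = 1.0800 m

1.0800


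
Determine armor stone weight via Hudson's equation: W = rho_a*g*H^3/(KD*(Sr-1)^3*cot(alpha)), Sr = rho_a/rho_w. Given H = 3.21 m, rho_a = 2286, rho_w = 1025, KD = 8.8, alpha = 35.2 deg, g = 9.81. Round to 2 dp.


Sr = rho_a / rho_w = 2286 / 1025 = 2.230244
(Sr - 1) = 1.230244
(Sr - 1)^3 = 1.861974
cot(35.2) = 1 / tan(35.2) = 1 / 0.705422 = 1.417590
Numerator = 2286 * 9.81 * 3.21^3 = 741754.7407
Denominator = 8.8 * 1.861974 * 1.417590 = 23.227747
W = 741754.7407 / 23.227747
W = 31933.99 N

31933.99


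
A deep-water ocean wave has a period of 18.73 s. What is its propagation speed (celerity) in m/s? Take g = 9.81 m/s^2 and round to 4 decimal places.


We use the deep-water celerity formula:
C = g * T / (2 * pi)
C = 9.81 * 18.73 / (2 * 3.14159...)
C = 183.741300 / 6.283185
C = 29.2433 m/s

29.2433


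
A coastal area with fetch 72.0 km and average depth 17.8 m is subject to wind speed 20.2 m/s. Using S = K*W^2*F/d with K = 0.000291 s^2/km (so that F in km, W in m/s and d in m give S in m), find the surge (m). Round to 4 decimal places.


S = K * W^2 * F / d
W^2 = 20.2^2 = 408.04
S = 0.000291 * 408.04 * 72.0 / 17.8
Numerator = 0.000291 * 408.04 * 72.0 = 8.549254
S = 8.549254 / 17.8 = 0.4803 m

0.4803


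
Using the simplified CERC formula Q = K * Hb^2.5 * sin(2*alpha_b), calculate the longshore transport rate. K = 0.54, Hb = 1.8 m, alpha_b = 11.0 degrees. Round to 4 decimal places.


Q = K * Hb^2.5 * sin(2 * alpha_b)
Hb^2.5 = 1.8^2.5 = 4.346916
sin(2 * 11.0) = sin(22.0) = 0.374607
Q = 0.54 * 4.346916 * 0.374607
Q = 0.8793 m^3/s

0.8793


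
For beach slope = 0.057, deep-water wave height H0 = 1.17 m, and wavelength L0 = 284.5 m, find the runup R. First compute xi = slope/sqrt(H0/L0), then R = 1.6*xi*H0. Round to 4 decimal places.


xi = slope / sqrt(H0/L0)
H0/L0 = 1.17/284.5 = 0.004112
sqrt(0.004112) = 0.064129
xi = 0.057 / 0.064129 = 0.888839
R = 1.6 * xi * H0 = 1.6 * 0.888839 * 1.17
R = 1.6639 m

1.6639


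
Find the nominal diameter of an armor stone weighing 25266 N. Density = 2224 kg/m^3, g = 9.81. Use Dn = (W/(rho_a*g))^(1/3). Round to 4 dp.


V = W / (rho_a * g)
V = 25266 / (2224 * 9.81)
V = 25266 / 21817.44
V = 1.158064 m^3
Dn = V^(1/3) = 1.158064^(1/3)
Dn = 1.0501 m

1.0501


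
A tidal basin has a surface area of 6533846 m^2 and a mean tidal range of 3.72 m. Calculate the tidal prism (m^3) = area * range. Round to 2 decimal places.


Tidal prism = Area * Tidal range
P = 6533846 * 3.72
P = 24305907.12 m^3

24305907.12


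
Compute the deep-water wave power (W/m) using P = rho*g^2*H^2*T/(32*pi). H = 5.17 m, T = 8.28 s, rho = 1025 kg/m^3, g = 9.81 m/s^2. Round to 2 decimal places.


P = rho * g^2 * H^2 * T / (32 * pi)
P = 1025 * 9.81^2 * 5.17^2 * 8.28 / (32 * pi)
P = 1025 * 96.2361 * 26.7289 * 8.28 / 100.53096
P = 217156.81 W/m

217156.81


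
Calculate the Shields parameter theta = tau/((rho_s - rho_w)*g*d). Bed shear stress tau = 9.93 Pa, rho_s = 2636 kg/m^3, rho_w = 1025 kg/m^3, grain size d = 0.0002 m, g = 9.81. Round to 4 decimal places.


theta = tau / ((rho_s - rho_w) * g * d)
rho_s - rho_w = 2636 - 1025 = 1611
Denominator = 1611 * 9.81 * 0.0002 = 3.160782
theta = 9.93 / 3.160782
theta = 3.1416

3.1416


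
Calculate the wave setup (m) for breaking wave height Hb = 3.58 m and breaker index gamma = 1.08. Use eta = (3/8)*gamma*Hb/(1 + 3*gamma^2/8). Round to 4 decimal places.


eta = (3/8) * gamma * Hb / (1 + 3*gamma^2/8)
Numerator = (3/8) * 1.08 * 3.58 = 1.449900
Denominator = 1 + 3*1.08^2/8 = 1 + 0.437400 = 1.437400
eta = 1.449900 / 1.437400
eta = 1.0087 m

1.0087


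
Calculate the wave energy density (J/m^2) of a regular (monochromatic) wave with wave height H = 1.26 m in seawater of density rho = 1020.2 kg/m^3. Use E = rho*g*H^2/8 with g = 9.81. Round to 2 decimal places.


E = (1/8) * rho * g * H^2
E = (1/8) * 1020.2 * 9.81 * 1.26^2
E = 0.125 * 1020.2 * 9.81 * 1.5876
E = 1986.12 J/m^2

1986.12


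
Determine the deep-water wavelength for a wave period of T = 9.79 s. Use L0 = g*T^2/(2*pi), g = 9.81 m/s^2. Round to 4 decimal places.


L0 = g * T^2 / (2 * pi)
L0 = 9.81 * 9.79^2 / (2 * pi)
L0 = 9.81 * 95.8441 / 6.28319
L0 = 940.2306 / 6.28319
L0 = 149.6424 m

149.6424


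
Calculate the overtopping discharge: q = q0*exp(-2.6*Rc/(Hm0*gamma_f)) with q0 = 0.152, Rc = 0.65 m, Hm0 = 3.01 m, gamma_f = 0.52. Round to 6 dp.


q = q0 * exp(-2.6 * Rc / (Hm0 * gamma_f))
Exponent = -2.6 * 0.65 / (3.01 * 0.52)
= -2.6 * 0.65 / 1.5652
= -1.079734
exp(-1.079734) = 0.339686
q = 0.152 * 0.339686
q = 0.051632 m^3/s/m

0.051632


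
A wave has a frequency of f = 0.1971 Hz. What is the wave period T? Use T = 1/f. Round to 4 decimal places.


T = 1 / f
T = 1 / 0.1971
T = 5.0736 s

5.0736


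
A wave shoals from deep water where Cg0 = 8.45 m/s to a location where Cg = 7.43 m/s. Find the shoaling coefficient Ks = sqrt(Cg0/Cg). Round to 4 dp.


Ks = sqrt(Cg0 / Cg)
Ks = sqrt(8.45 / 7.43)
Ks = sqrt(1.1373)
Ks = 1.0664

1.0664


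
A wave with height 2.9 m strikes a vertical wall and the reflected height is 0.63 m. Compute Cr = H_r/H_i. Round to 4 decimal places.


Cr = H_r / H_i
Cr = 0.63 / 2.9
Cr = 0.2172

0.2172


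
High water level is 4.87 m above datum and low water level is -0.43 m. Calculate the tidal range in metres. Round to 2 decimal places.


Tidal range = High water - Low water
Tidal range = 4.87 - (-0.43)
Tidal range = 5.30 m

5.30


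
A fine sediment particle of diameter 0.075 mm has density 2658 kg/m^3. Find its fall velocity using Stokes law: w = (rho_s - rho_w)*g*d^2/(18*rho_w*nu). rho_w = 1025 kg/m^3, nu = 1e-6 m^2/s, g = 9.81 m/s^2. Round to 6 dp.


w = (rho_s - rho_w) * g * d^2 / (18 * rho_w * nu)
d = 0.075 mm = 0.000075 m
rho_s - rho_w = 2658 - 1025 = 1633
Numerator = 1633 * 9.81 * (0.000075)^2 = 0.000090110981
Denominator = 18 * 1025 * 1e-6 = 0.018450
w = 0.004884 m/s

0.004884


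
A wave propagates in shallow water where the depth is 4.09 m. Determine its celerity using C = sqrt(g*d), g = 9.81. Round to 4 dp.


Using the shallow-water approximation:
C = sqrt(g * d) = sqrt(9.81 * 4.09)
C = sqrt(40.1229)
C = 6.3343 m/s

6.3343


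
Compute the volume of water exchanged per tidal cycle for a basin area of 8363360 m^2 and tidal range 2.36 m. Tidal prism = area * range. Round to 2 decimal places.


Tidal prism = Area * Tidal range
P = 8363360 * 2.36
P = 19737529.60 m^3

19737529.60


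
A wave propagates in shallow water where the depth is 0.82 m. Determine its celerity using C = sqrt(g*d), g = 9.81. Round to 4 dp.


Using the shallow-water approximation:
C = sqrt(g * d) = sqrt(9.81 * 0.82)
C = sqrt(8.0442)
C = 2.8362 m/s

2.8362


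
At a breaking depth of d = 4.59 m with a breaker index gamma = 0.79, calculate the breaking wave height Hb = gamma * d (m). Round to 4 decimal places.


Hb = gamma * d
Hb = 0.79 * 4.59
Hb = 3.6261 m

3.6261


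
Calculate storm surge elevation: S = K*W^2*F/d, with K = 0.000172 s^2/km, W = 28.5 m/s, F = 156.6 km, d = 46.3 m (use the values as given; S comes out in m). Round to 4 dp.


S = K * W^2 * F / d
W^2 = 28.5^2 = 812.25
S = 0.000172 * 812.25 * 156.6 / 46.3
Numerator = 0.000172 * 812.25 * 156.6 = 21.878116
S = 21.878116 / 46.3 = 0.4725 m

0.4725


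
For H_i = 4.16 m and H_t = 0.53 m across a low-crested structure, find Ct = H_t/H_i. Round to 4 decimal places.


Ct = H_t / H_i
Ct = 0.53 / 4.16
Ct = 0.1274

0.1274


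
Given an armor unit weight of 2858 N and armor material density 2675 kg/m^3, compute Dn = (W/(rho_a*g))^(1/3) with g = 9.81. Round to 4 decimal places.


V = W / (rho_a * g)
V = 2858 / (2675 * 9.81)
V = 2858 / 26241.75
V = 0.108910 m^3
Dn = V^(1/3) = 0.108910^(1/3)
Dn = 0.4776 m

0.4776


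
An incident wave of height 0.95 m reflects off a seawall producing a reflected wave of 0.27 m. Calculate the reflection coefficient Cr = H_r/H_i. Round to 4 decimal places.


Cr = H_r / H_i
Cr = 0.27 / 0.95
Cr = 0.2842

0.2842


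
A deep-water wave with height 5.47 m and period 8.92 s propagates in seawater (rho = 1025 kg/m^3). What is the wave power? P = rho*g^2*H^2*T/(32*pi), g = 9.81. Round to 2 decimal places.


P = rho * g^2 * H^2 * T / (32 * pi)
P = 1025 * 9.81^2 * 5.47^2 * 8.92 / (32 * pi)
P = 1025 * 96.2361 * 29.9209 * 8.92 / 100.53096
P = 261879.52 W/m

261879.52


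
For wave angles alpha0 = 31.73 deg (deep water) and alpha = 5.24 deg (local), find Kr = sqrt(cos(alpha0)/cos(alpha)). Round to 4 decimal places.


Kr = sqrt(cos(alpha0) / cos(alpha))
cos(31.73) = 0.850536
cos(5.24) = 0.995821
Kr = sqrt(0.850536 / 0.995821)
Kr = sqrt(0.854105)
Kr = 0.9242

0.9242


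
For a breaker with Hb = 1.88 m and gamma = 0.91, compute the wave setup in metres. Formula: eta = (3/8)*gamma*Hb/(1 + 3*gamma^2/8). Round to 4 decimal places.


eta = (3/8) * gamma * Hb / (1 + 3*gamma^2/8)
Numerator = (3/8) * 0.91 * 1.88 = 0.641550
Denominator = 1 + 3*0.91^2/8 = 1 + 0.310538 = 1.310538
eta = 0.641550 / 1.310538
eta = 0.4895 m

0.4895


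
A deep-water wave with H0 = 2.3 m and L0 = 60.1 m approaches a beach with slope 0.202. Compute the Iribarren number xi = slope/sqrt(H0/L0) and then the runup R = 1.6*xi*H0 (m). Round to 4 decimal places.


xi = slope / sqrt(H0/L0)
H0/L0 = 2.3/60.1 = 0.038270
sqrt(0.038270) = 0.195626
xi = 0.202 / 0.195626 = 1.032582
R = 1.6 * xi * H0 = 1.6 * 1.032582 * 2.3
R = 3.7999 m

3.7999


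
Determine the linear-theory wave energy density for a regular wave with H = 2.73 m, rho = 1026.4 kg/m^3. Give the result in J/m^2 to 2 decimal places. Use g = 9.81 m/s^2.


E = (1/8) * rho * g * H^2
E = (1/8) * 1026.4 * 9.81 * 2.73^2
E = 0.125 * 1026.4 * 9.81 * 7.4529
E = 9380.39 J/m^2

9380.39


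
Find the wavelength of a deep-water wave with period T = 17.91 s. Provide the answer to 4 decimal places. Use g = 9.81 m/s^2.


L0 = g * T^2 / (2 * pi)
L0 = 9.81 * 17.91^2 / (2 * pi)
L0 = 9.81 * 320.7681 / 6.28319
L0 = 3146.7351 / 6.28319
L0 = 500.8184 m

500.8184


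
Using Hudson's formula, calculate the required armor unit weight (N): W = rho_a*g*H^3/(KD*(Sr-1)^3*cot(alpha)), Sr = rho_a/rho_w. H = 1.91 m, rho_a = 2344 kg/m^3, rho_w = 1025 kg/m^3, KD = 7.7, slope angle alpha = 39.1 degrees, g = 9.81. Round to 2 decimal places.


Sr = rho_a / rho_w = 2344 / 1025 = 2.286829
(Sr - 1) = 1.286829
(Sr - 1)^3 = 2.130899
cot(39.1) = 1 / tan(39.1) = 1 / 0.812678 = 1.230500
Numerator = 2344 * 9.81 * 1.91^3 = 160223.6852
Denominator = 7.7 * 2.130899 * 1.230500 = 20.189940
W = 160223.6852 / 20.189940
W = 7935.82 N

7935.82


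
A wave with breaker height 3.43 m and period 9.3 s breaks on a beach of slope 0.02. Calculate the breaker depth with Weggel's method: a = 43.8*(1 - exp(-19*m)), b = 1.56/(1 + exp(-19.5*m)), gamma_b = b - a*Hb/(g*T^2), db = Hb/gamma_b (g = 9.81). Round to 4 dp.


a = 43.8 * (1 - exp(-19 * m))
exp(-19 * 0.02) = exp(-0.3800) = 0.683861
a = 43.8 * (1 - 0.683861) = 13.846870
b = 1.56 / (1 + exp(-19.5 * m))
exp(-19.5 * 0.02) = exp(-0.3900) = 0.677057
b = 1.56 / (1 + 0.677057) = 0.930201
Hb / (g * T^2) = 3.43 / (9.81 * 9.3^2) = 3.43 / 848.4669 = 0.00404259
gamma_b = b - a * Hb/(g*T^2) = 0.930201 - 13.846870 * 0.00404259 = 0.874224
db = Hb / gamma_b = 3.43 / 0.874224
db = 3.9235 m

3.9235


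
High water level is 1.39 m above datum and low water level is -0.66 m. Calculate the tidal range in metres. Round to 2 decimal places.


Tidal range = High water - Low water
Tidal range = 1.39 - (-0.66)
Tidal range = 2.05 m

2.05


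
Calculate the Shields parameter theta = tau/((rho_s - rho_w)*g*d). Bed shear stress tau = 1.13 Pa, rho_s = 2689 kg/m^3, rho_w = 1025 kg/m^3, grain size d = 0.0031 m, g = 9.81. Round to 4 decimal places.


theta = tau / ((rho_s - rho_w) * g * d)
rho_s - rho_w = 2689 - 1025 = 1664
Denominator = 1664 * 9.81 * 0.0031 = 50.603904
theta = 1.13 / 50.603904
theta = 0.0223

0.0223


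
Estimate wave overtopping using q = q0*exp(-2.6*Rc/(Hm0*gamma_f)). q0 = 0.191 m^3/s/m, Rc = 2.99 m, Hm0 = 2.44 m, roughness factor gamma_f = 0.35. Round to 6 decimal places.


q = q0 * exp(-2.6 * Rc / (Hm0 * gamma_f))
Exponent = -2.6 * 2.99 / (2.44 * 0.35)
= -2.6 * 2.99 / 0.8540
= -9.103044
exp(-9.103044) = 0.000111
q = 0.191 * 0.000111
q = 0.000021 m^3/s/m

0.000021


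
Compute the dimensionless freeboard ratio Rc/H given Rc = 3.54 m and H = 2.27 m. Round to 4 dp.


Relative freeboard = Rc / H
= 3.54 / 2.27
= 1.5595

1.5595


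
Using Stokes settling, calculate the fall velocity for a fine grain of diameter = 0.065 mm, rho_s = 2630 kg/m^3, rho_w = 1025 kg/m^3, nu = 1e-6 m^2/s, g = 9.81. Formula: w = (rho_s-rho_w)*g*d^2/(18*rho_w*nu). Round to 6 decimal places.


w = (rho_s - rho_w) * g * d^2 / (18 * rho_w * nu)
d = 0.065 mm = 0.000065 m
rho_s - rho_w = 2630 - 1025 = 1605
Numerator = 1605 * 9.81 * (0.000065)^2 = 0.000066522836
Denominator = 18 * 1025 * 1e-6 = 0.018450
w = 0.003606 m/s

0.003606


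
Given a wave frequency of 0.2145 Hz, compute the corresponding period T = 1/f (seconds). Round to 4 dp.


T = 1 / f
T = 1 / 0.2145
T = 4.6620 s

4.6620


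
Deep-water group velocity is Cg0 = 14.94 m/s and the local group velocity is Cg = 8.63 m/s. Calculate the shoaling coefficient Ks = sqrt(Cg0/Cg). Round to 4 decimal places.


Ks = sqrt(Cg0 / Cg)
Ks = sqrt(14.94 / 8.63)
Ks = sqrt(1.7312)
Ks = 1.3157

1.3157


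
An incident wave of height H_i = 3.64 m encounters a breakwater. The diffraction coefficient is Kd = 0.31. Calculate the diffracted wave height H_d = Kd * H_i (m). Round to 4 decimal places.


H_d = Kd * H_i
H_d = 0.31 * 3.64
H_d = 1.1284 m

1.1284


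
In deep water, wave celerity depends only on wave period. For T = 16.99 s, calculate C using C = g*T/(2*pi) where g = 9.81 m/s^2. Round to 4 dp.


We use the deep-water celerity formula:
C = g * T / (2 * pi)
C = 9.81 * 16.99 / (2 * 3.14159...)
C = 166.671900 / 6.283185
C = 26.5267 m/s

26.5267
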